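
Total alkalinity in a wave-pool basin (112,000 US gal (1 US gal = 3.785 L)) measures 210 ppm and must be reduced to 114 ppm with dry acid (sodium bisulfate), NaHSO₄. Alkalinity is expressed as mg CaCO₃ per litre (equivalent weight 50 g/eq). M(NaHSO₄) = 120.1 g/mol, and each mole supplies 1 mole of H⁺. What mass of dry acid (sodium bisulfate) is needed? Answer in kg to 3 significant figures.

97.8 kg

Volume: 112,000 US gal × 3.785 L/gal = 423,920 L.
Alkalinity to neutralize: (210 − 114) = 96 mg/L as CaCO₃ × 423,920 L = 40,700 g as CaCO₃.
Equivalents of H⁺ required: 40,700 ÷ 50 g/eq = 813.9 eq = 813.9 mol NaHSO₄.
Mass of NaHSO₄: 813.9 × 120.1 = 97,750 g.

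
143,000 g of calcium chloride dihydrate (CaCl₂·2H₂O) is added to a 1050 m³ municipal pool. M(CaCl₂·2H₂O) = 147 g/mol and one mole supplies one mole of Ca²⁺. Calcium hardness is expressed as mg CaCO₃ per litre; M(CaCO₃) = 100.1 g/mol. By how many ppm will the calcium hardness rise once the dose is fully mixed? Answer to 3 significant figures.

92.7 ppm

Volume: 1050 m³ = 1,050,000 L.
Moles of Ca²⁺: 143,000 g ÷ 147 g/mol = 972.8 mol.
As CaCO₃: 972.8 mol × 100.1 g/mol = 97,380 g.
Rise: 97,380 g / 1,050,000 L × 1000 = 92.74 mg/L.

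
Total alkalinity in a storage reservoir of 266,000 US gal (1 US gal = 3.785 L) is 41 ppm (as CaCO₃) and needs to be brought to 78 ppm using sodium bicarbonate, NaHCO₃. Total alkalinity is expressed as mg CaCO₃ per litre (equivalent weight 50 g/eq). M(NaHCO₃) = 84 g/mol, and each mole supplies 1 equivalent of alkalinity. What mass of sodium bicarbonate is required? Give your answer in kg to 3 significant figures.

62.6 kg

Volume: 266,000 US gal × 3.785 L/gal = 1,006,810 L.
Alkalinity to add: (78 − 41) = 37 mg/L as CaCO₃ × 1,006,810 L = 37,250 g as CaCO₃.
Equivalents: 37,250 g ÷ 50 g/eq = 745 eq.
NaHCO₃ supplies 1 eq per mole → 745 mol.
Mass: 745 mol × 84 g/mol = 62,580 g.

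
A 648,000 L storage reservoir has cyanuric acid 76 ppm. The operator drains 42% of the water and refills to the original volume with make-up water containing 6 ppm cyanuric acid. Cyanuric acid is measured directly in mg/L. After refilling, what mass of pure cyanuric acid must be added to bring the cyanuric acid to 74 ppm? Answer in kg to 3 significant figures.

After draining 42% and refilling: 76 × 0.58 + 6 × 0.42 = 46.6 ppm.
Deficit to target: 74 − 46.6 = 27.4 mg/L.
Mass: 27.4 mg/L × 648,000 L = 17,760 g cyanuric acid.

17.8 kg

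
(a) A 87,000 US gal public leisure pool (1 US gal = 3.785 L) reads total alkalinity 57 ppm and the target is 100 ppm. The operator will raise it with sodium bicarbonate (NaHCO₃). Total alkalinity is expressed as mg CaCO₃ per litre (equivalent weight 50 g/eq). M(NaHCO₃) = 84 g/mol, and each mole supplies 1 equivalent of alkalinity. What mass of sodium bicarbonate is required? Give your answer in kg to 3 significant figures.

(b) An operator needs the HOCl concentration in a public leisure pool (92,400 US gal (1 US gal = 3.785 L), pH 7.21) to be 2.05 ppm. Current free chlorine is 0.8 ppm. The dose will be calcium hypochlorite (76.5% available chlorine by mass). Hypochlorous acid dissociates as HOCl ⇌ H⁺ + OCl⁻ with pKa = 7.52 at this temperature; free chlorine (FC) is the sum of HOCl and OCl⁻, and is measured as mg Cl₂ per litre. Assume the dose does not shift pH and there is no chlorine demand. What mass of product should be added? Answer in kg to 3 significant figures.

(a) Volume: 87,000 US gal × 3.785 L/gal = 329,295 L.
(a) Alkalinity to add: (100 − 57) = 43 mg/L as CaCO₃ × 329,295 L = 14,160 g as CaCO₃.
(a) Equivalents: 14,160 g ÷ 50 g/eq = 283.2 eq.
(a) NaHCO₃ supplies 1 eq per mole → 283.2 mol.
(a) Mass: 283.2 mol × 84 g/mol = 23,790 g.

(b) Volume: 92,400 US gal × 3.785 L/gal = 349,734 L.
(b) [OCl⁻]/[HOCl] = 10^(pH − pKa) = 10^(7.21 − 7.52) = 0.4898; fraction as HOCl = 1/(1 + 0.4898) = 0.6712.
(b) Free chlorine required for 2.05 ppm HOCl: 2.05 / 0.6712 = 3.054 ppm.
(b) FC to add: 3.054 − 0.8 = 2.254 mg/L as Cl₂.
(b) Cl₂ equivalent: 2.254 mg/L × 349,734 L = 788.3 g.
(b) Product at 76.5% available Cl: 788.3 / 0.765 = 1030 g.

(a) 23.8 kg; (b) 1.03 kg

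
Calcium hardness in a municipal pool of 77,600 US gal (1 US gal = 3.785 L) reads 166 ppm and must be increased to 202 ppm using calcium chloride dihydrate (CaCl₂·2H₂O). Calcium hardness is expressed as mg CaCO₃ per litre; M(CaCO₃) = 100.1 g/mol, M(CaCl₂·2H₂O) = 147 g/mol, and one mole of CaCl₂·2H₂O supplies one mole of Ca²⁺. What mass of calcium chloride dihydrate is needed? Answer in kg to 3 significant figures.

15.5 kg

Volume: 77,600 US gal × 3.785 L/gal = 293,716 L.
Hardness to add: (202 − 166) = 36 mg/L as CaCO₃ × 293,716 L = 10,570 g as CaCO₃.
Moles of Ca²⁺ (1 mol Ca²⁺ ≡ 1 mol CaCO₃): 10,570 / 100.1 g/mol = 105.6 mol.
Mass of CaCl₂·2H₂O: 105.6 × 147 = 15,530 g.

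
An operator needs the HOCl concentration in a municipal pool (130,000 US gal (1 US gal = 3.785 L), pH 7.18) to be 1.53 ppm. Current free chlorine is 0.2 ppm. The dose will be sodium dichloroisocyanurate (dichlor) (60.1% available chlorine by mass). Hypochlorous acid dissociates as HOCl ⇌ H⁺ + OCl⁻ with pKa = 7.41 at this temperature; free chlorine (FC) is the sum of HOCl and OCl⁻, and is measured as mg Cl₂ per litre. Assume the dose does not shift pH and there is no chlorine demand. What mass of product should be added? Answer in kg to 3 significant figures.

1.83 kg

Volume: 130,000 US gal × 3.785 L/gal = 492,050 L.
[OCl⁻]/[HOCl] = 10^(pH − pKa) = 10^(7.18 − 7.41) = 0.5888; fraction as HOCl = 1/(1 + 0.5888) = 0.6294.
Free chlorine required for 1.53 ppm HOCl: 1.53 / 0.6294 = 2.431 ppm.
FC to add: 2.431 − 0.2 = 2.231 mg/L as Cl₂.
Cl₂ equivalent: 2.231 mg/L × 492,050 L = 1098 g.
Product at 60.1% available Cl: 1098 / 0.601 = 1827 g.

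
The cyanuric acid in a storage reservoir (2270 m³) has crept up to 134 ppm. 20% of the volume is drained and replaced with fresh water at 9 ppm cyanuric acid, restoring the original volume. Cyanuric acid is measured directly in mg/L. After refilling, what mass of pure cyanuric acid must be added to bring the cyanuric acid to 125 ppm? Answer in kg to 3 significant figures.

Volume: 2270 m³ = 2,270,000 L.
After draining 20% and refilling: 134 × 0.80 + 9 × 0.20 = 109 ppm.
Deficit to target: 125 − 109 = 16 mg/L.
Mass: 16 mg/L × 2,270,000 L = 36,320 g cyanuric acid.

36.3 kg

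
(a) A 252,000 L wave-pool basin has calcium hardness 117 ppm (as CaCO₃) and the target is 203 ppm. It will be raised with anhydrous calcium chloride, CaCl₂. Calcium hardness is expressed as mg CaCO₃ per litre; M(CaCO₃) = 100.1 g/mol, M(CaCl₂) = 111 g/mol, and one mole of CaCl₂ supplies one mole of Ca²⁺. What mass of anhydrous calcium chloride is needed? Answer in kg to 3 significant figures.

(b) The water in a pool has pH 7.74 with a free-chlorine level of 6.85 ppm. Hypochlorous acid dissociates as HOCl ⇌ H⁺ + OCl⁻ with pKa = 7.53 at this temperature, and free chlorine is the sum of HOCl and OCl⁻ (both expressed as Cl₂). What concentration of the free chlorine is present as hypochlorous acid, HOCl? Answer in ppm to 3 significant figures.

(a) 24.0 kg; (b) 2.61 ppm

(a) Hardness to add: (203 − 117) = 86 mg/L as CaCO₃ × 252,000 L = 21,670 g as CaCO₃.
(a) Moles of Ca²⁺ (1 mol Ca²⁺ ≡ 1 mol CaCO₃): 21,670 / 100.1 g/mol = 216.5 mol.
(a) Mass of CaCl₂: 216.5 × 111 = 24,030 g.

(b) [OCl⁻]/[HOCl] = 10^(pH − pKa) = 10^(7.74 − 7.53) = 10^0.21 = 1.622.
(b) Fraction as HOCl = 1 / (1 + 1.622) = 0.3814.
(b) HOCl = 0.3814 × 6.85 ppm = 2.613 ppm.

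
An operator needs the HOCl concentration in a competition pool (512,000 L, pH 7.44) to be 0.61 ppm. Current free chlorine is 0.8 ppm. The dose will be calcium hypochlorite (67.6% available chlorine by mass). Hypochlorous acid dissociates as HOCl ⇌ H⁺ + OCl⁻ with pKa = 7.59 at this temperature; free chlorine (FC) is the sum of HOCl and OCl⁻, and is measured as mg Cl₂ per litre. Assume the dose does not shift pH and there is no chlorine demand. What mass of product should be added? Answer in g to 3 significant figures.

183 g

[OCl⁻]/[HOCl] = 10^(pH − pKa) = 10^(7.44 − 7.59) = 0.7079; fraction as HOCl = 1/(1 + 0.7079) = 0.5855.
Free chlorine required for 0.61 ppm HOCl: 0.61 / 0.5855 = 1.042 ppm.
FC to add: 1.042 − 0.8 = 0.2418 mg/L as Cl₂.
Cl₂ equivalent: 0.2418 mg/L × 512,000 L = 123.8 g.
Product at 67.6% available Cl: 123.8 / 0.676 = 183.2 g.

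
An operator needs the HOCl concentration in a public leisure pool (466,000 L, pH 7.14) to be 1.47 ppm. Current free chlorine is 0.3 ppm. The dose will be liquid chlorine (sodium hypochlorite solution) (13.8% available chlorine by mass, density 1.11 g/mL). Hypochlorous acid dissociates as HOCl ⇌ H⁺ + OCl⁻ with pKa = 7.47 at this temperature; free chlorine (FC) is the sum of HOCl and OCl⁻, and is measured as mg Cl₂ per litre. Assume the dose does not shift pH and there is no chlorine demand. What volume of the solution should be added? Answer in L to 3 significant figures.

[OCl⁻]/[HOCl] = 10^(pH − pKa) = 10^(7.14 − 7.47) = 0.4677; fraction as HOCl = 1/(1 + 0.4677) = 0.6813.
Free chlorine required for 1.47 ppm HOCl: 1.47 / 0.6813 = 2.158 ppm.
FC to add: 2.158 − 0.3 = 1.858 mg/L as Cl₂.
Cl₂ equivalent: 1.858 mg/L × 466,000 L = 865.6 g.
Product at 13.8% available Cl: 865.6 / 0.138 = 6273 g.
Volume: 6273 g ÷ 1.11 g/mL = 5651 mL.

5.65 L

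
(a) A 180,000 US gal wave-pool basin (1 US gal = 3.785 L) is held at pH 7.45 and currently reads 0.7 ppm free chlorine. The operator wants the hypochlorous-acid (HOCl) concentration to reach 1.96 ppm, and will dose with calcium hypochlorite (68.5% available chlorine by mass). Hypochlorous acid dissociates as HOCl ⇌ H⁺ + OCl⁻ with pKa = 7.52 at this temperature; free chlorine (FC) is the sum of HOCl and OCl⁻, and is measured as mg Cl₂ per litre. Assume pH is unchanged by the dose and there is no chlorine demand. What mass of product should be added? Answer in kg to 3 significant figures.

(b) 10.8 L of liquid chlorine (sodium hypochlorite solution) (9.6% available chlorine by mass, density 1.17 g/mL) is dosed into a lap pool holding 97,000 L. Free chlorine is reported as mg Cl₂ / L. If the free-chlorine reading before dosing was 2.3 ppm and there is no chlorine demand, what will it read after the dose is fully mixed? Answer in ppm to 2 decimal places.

(a) 2.91 kg; (b) 14.81 ppm

(a) Volume: 180,000 US gal × 3.785 L/gal = 681,300 L.
(a) [OCl⁻]/[HOCl] = 10^(pH − pKa) = 10^(7.45 − 7.52) = 0.8511; fraction as HOCl = 1/(1 + 0.8511) = 0.5402.
(a) Free chlorine required for 1.96 ppm HOCl: 1.96 / 0.5402 = 3.628 ppm.
(a) FC to add: 3.628 − 0.7 = 2.928 mg/L as Cl₂.
(a) Cl₂ equivalent: 2.928 mg/L × 681,300 L = 1995 g.
(a) Product at 68.5% available Cl: 1995 / 0.685 = 2912 g.

(b) Mass of solution: 10.8 L × 1000 mL/L × 1.17 g/mL = 12,640 g.
(b) Available chlorine delivered: 12,640 g × 0.096 = 1213 g as Cl₂.
(b) Concentration rise: 1213 g / 97,000 L = 12.51 mg/L = 12.51 ppm.
(b) Final FC: 2.3 + 12.51 = 14.81 ppm.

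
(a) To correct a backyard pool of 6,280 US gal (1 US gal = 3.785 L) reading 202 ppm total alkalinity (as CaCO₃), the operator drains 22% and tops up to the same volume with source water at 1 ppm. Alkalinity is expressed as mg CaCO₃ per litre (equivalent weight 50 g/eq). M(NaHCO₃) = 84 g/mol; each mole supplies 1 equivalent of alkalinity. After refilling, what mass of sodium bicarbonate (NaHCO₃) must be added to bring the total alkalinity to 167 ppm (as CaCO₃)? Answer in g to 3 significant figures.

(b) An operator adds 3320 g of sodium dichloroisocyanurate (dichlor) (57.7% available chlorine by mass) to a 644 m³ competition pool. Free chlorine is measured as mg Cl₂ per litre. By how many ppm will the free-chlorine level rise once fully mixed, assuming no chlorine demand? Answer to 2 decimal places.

(a) 368 g; (b) 2.97 ppm

(a) Volume: 6,280 US gal × 3.785 L/gal = 23,770 L.
(a) After draining 22% and refilling: 202 × 0.78 + 1 × 0.22 = 157.78 ppm.
(a) Deficit to target: 167 − 157.78 = 9.22 mg/L.
(a) As CaCO₃: 9.22 mg/L × 23,770 L = 219.2 g; ÷ 50 g/eq ÷ 1 = 4.383 mol NaHCO₃.
(a) Mass: 4.383 × 84 = 368.2 g.

(b) Volume: 644 m³ = 644,000 L.
(b) Available chlorine delivered: 3320 g × 0.577 = 1916 g as Cl₂.
(b) Concentration rise: 1916 g / 644,000 L = 2.975 mg/L = 2.97 ppm.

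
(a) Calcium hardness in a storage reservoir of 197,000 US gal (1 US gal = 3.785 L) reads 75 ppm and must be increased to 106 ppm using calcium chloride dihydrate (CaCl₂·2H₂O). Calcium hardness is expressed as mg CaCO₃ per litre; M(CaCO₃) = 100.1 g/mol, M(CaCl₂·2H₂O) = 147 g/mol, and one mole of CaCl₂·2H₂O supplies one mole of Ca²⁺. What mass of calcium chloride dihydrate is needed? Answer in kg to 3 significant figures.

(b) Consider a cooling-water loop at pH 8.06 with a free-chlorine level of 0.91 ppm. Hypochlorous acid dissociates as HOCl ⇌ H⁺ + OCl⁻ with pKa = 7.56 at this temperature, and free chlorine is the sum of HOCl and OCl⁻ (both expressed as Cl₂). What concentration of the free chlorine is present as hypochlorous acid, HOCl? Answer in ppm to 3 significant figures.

(a) 33.9 kg; (b) 0.219 ppm

(a) Volume: 197,000 US gal × 3.785 L/gal = 745,645 L.
(a) Hardness to add: (106 − 75) = 31 mg/L as CaCO₃ × 745,645 L = 23,110 g as CaCO₃.
(a) Moles of Ca²⁺ (1 mol Ca²⁺ ≡ 1 mol CaCO₃): 23,110 / 100.1 g/mol = 230.9 mol.
(a) Mass of CaCl₂·2H₂O: 230.9 × 147 = 33,950 g.

(b) [OCl⁻]/[HOCl] = 10^(pH − pKa) = 10^(8.06 − 7.56) = 10^0.50 = 3.162.
(b) Fraction as HOCl = 1 / (1 + 3.162) = 0.2403.
(b) HOCl = 0.2403 × 0.91 ppm = 0.2186 ppm.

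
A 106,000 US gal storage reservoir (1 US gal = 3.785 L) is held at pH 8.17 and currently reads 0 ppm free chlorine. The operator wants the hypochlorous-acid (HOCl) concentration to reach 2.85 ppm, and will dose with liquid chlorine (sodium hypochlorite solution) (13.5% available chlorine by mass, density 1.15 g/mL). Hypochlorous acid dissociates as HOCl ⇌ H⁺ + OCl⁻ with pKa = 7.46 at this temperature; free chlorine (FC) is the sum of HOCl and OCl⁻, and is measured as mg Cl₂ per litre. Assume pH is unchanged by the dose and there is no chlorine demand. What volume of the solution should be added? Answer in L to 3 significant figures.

Volume: 106,000 US gal × 3.785 L/gal = 401,210 L.
[OCl⁻]/[HOCl] = 10^(pH − pKa) = 10^(8.17 − 7.46) = 5.129; fraction as HOCl = 1/(1 + 5.129) = 0.1632.
Free chlorine required for 2.85 ppm HOCl: 2.85 / 0.1632 = 17.47 ppm.
FC to add: 17.47 − 0 = 17.47 mg/L as Cl₂.
Cl₂ equivalent: 17.47 mg/L × 401,210 L = 7008 g.
Product at 13.5% available Cl: 7008 / 0.135 = 51,910 g.
Volume: 51,910 g ÷ 1.15 g/mL = 45,140 mL.

45.1 L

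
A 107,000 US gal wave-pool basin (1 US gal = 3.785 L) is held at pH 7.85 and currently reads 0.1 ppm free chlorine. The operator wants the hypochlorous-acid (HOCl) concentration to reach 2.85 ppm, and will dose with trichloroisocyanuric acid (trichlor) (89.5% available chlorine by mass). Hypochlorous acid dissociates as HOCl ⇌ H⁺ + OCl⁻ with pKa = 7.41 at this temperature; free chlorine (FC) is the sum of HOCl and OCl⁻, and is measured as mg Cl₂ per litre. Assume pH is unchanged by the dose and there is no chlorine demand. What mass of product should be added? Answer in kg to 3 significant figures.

Volume: 107,000 US gal × 3.785 L/gal = 404,995 L.
[OCl⁻]/[HOCl] = 10^(pH − pKa) = 10^(7.85 − 7.41) = 2.754; fraction as HOCl = 1/(1 + 2.754) = 0.2664.
Free chlorine required for 2.85 ppm HOCl: 2.85 / 0.2664 = 10.7 ppm.
FC to add: 10.7 − 0.1 = 10.6 mg/L as Cl₂.
Cl₂ equivalent: 10.6 mg/L × 404,995 L = 4293 g.
Product at 89.5% available Cl: 4293 / 0.895 = 4796 g.

4.80 kg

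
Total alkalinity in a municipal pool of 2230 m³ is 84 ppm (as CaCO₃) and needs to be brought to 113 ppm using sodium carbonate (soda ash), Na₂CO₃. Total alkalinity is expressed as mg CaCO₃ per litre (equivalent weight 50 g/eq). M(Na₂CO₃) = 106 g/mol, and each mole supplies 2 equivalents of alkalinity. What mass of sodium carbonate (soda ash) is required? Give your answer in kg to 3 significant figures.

Volume: 2230 m³ = 2,230,000 L.
Alkalinity to add: (113 − 84) = 29 mg/L as CaCO₃ × 2,230,000 L = 64,670 g as CaCO₃.
Equivalents: 64,670 g ÷ 50 g/eq = 1293 eq.
Each mole of Na₂CO₃ supplies 2 eq, so 1293 / 2 = 646.7 mol.
Mass: 646.7 mol × 106 g/mol = 68,550 g.

68.6 kg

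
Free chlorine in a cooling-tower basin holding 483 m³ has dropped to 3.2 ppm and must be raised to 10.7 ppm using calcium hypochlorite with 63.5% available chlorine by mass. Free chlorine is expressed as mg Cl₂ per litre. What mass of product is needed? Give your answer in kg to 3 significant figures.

5.70 kg

Volume: 483 m³ = 483,000 L.
Chlorine deficit: 10.7 − 3.2 = 7.5 ppm = 7.5 mg/L as Cl₂.
Cl₂ equivalent needed: 7.5 mg/L × 483,000 L = 3,622,000 mg = 3622 g.
Product at 63.5% available chlorine: 3622 / 0.635 = 5705 g.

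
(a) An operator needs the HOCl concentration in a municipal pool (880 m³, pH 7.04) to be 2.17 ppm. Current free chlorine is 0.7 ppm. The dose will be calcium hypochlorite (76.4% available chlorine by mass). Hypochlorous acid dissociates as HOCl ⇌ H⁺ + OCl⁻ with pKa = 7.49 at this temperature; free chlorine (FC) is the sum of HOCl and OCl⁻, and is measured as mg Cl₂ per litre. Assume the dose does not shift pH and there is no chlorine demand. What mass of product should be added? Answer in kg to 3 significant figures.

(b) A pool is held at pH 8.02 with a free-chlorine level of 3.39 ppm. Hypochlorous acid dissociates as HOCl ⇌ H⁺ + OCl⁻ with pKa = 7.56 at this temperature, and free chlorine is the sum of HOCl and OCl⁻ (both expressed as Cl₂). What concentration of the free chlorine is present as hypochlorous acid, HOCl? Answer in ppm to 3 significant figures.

(a) 2.58 kg; (b) 0.873 ppm

(a) Volume: 880 m³ = 880,000 L.
(a) [OCl⁻]/[HOCl] = 10^(pH − pKa) = 10^(7.04 − 7.49) = 0.3548; fraction as HOCl = 1/(1 + 0.3548) = 0.7381.
(a) Free chlorine required for 2.17 ppm HOCl: 2.17 / 0.7381 = 2.94 ppm.
(a) FC to add: 2.94 − 0.7 = 2.24 mg/L as Cl₂.
(a) Cl₂ equivalent: 2.24 mg/L × 880,000 L = 1971 g.
(a) Product at 76.4% available Cl: 1971 / 0.764 = 2580 g.

(b) [OCl⁻]/[HOCl] = 10^(pH − pKa) = 10^(8.02 − 7.56) = 10^0.46 = 2.884.
(b) Fraction as HOCl = 1 / (1 + 2.884) = 0.2575.
(b) HOCl = 0.2575 × 3.39 ppm = 0.8728 ppm.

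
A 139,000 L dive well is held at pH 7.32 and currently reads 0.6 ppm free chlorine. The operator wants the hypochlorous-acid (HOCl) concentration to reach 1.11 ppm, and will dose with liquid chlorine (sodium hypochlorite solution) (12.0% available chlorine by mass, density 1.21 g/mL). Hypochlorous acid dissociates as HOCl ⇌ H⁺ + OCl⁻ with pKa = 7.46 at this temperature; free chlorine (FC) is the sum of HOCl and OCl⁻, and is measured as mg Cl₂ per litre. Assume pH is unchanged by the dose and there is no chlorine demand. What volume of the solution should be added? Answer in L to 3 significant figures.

1.26 L

[OCl⁻]/[HOCl] = 10^(pH − pKa) = 10^(7.32 − 7.46) = 0.7244; fraction as HOCl = 1/(1 + 0.7244) = 0.5799.
Free chlorine required for 1.11 ppm HOCl: 1.11 / 0.5799 = 1.914 ppm.
FC to add: 1.914 − 0.6 = 1.314 mg/L as Cl₂.
Cl₂ equivalent: 1.314 mg/L × 139,000 L = 182.7 g.
Product at 12.0% available Cl: 182.7 / 0.12 = 1522 g.
Volume: 1522 g ÷ 1.21 g/mL = 1258 mL.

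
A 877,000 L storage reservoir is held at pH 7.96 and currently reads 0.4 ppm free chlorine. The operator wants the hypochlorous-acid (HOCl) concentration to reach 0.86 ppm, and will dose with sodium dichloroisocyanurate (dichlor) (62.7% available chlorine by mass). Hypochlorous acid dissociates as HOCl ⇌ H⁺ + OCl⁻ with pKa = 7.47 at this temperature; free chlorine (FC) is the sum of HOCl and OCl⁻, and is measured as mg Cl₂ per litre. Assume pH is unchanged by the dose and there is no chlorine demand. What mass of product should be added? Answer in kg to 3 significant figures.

4.36 kg

[OCl⁻]/[HOCl] = 10^(pH − pKa) = 10^(7.96 − 7.47) = 3.09; fraction as HOCl = 1/(1 + 3.09) = 0.2445.
Free chlorine required for 0.86 ppm HOCl: 0.86 / 0.2445 = 3.518 ppm.
FC to add: 3.518 − 0.4 = 3.118 mg/L as Cl₂.
Cl₂ equivalent: 3.118 mg/L × 877,000 L = 2734 g.
Product at 62.7% available Cl: 2734 / 0.627 = 4361 g.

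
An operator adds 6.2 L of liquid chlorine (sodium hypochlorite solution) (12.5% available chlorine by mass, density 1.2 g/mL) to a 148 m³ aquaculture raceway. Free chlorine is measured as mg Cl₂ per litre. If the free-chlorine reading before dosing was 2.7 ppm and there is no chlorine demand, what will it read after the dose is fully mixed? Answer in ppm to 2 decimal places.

8.98 ppm

Volume: 148 m³ = 148,000 L.
Mass of solution: 6.2 L × 1000 mL/L × 1.2 g/mL = 7440 g.
Available chlorine delivered: 7440 g × 0.125 = 930 g as Cl₂.
Concentration rise: 930 g / 148,000 L = 6.284 mg/L = 6.28 ppm.
Final FC: 2.7 + 6.28 = 8.98 ppm.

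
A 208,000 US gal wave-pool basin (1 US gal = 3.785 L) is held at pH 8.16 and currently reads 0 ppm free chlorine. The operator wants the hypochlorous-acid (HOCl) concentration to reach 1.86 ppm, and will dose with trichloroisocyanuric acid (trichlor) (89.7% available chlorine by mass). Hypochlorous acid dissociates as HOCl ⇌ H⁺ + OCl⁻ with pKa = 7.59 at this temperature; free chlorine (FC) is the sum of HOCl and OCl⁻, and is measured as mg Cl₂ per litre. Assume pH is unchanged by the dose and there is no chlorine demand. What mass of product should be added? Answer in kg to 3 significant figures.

Volume: 208,000 US gal × 3.785 L/gal = 787,280 L.
[OCl⁻]/[HOCl] = 10^(pH − pKa) = 10^(8.16 − 7.59) = 3.715; fraction as HOCl = 1/(1 + 3.715) = 0.2121.
Free chlorine required for 1.86 ppm HOCl: 1.86 / 0.2121 = 8.771 ppm.
FC to add: 8.771 − 0 = 8.771 mg/L as Cl₂.
Cl₂ equivalent: 8.771 mg/L × 787,280 L = 6905 g.
Product at 89.7% available Cl: 6905 / 0.897 = 7698 g.

7.70 kg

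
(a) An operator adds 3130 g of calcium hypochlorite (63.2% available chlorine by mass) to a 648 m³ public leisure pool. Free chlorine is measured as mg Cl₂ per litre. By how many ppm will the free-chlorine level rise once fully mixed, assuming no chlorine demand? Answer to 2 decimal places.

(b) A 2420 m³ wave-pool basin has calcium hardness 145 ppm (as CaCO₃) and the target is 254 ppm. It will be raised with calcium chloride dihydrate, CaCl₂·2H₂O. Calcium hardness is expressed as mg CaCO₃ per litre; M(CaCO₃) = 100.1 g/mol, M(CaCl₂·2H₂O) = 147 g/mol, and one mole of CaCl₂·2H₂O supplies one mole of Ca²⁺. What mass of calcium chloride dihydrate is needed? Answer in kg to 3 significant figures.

(a) Volume: 648 m³ = 648,000 L.
(a) Available chlorine delivered: 3130 g × 0.632 = 1978 g as Cl₂.
(a) Concentration rise: 1978 g / 648,000 L = 3.053 mg/L = 3.05 ppm.

(b) Volume: 2420 m³ = 2,420,000 L.
(b) Hardness to add: (254 − 145) = 109 mg/L as CaCO₃ × 2,420,000 L = 263,800 g as CaCO₃.
(b) Moles of Ca²⁺ (1 mol Ca²⁺ ≡ 1 mol CaCO₃): 263,800 / 100.1 g/mol = 2635 mol.
(b) Mass of CaCl₂·2H₂O: 2635 × 147 = 387,400 g.

(a) 3.05 ppm; (b) 387 kg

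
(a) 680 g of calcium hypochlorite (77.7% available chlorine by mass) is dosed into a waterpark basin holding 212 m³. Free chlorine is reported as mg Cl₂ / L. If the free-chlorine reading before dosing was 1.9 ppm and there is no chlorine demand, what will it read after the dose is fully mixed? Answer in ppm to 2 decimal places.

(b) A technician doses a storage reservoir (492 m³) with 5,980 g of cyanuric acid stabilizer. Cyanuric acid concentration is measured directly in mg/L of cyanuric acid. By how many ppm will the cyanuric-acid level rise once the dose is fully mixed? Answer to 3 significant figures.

(a) Volume: 212 m³ = 212,000 L.
(a) Available chlorine delivered: 680 g × 0.777 = 528.4 g as Cl₂.
(a) Concentration rise: 528.4 g / 212,000 L = 2.492 mg/L = 2.49 ppm.
(a) Final FC: 1.9 + 2.49 = 4.39 ppm.

(b) Volume: 492 m³ = 492,000 L.
(b) Rise: 5,980 g / 492,000 L × 1000 = 12.15 mg/L.

(a) 4.39 ppm; (b) 12.2 ppm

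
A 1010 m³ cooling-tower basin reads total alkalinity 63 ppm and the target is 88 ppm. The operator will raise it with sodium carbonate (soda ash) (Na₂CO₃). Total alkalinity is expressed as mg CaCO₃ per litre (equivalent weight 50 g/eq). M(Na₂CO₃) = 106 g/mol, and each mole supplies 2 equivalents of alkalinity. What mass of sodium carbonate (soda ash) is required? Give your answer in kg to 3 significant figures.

Volume: 1010 m³ = 1,010,000 L.
Alkalinity to add: (88 − 63) = 25 mg/L as CaCO₃ × 1,010,000 L = 25,250 g as CaCO₃.
Equivalents: 25,250 g ÷ 50 g/eq = 505 eq.
Each mole of Na₂CO₃ supplies 2 eq, so 505 / 2 = 252.5 mol.
Mass: 252.5 mol × 106 g/mol = 26,760 g.

26.8 kg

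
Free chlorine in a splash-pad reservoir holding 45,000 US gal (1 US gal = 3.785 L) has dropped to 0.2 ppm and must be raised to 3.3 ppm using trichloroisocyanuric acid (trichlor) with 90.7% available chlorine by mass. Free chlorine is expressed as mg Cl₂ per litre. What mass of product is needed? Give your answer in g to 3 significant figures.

Volume: 45,000 US gal × 3.785 L/gal = 170,325 L.
Chlorine deficit: 3.3 − 0.2 = 3.1 ppm = 3.1 mg/L as Cl₂.
Cl₂ equivalent needed: 3.1 mg/L × 170,325 L = 528,000 mg = 528 g.
Product at 90.7% available chlorine: 528 / 0.907 = 582.1 g.

582 g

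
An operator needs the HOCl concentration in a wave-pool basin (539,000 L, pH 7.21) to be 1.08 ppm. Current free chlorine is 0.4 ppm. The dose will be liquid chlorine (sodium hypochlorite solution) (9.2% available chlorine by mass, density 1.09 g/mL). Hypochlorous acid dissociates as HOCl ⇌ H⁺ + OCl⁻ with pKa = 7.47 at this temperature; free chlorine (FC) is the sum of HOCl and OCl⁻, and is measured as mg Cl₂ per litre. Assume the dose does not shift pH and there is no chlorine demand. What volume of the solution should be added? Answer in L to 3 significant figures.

[OCl⁻]/[HOCl] = 10^(pH − pKa) = 10^(7.21 − 7.47) = 0.5495; fraction as HOCl = 1/(1 + 0.5495) = 0.6454.
Free chlorine required for 1.08 ppm HOCl: 1.08 / 0.6454 = 1.674 ppm.
FC to add: 1.674 − 0.4 = 1.274 mg/L as Cl₂.
Cl₂ equivalent: 1.274 mg/L × 539,000 L = 686.4 g.
Product at 9.2% available Cl: 686.4 / 0.092 = 7461 g.
Volume: 7461 g ÷ 1.09 g/mL = 6845 mL.

6.85 L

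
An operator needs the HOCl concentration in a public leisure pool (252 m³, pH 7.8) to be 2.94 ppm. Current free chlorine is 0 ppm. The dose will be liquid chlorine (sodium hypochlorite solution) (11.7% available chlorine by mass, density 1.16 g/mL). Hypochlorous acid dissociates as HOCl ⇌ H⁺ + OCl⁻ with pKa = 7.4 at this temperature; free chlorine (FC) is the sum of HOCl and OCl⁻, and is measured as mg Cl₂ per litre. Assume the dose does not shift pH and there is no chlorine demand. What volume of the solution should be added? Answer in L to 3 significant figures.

Volume: 252 m³ = 252,000 L.
[OCl⁻]/[HOCl] = 10^(pH − pKa) = 10^(7.8 − 7.4) = 2.512; fraction as HOCl = 1/(1 + 2.512) = 0.2847.
Free chlorine required for 2.94 ppm HOCl: 2.94 / 0.2847 = 10.32 ppm.
FC to add: 10.32 − 0 = 10.32 mg/L as Cl₂.
Cl₂ equivalent: 10.32 mg/L × 252,000 L = 2602 g.
Product at 11.7% available Cl: 2602 / 0.117 = 22,240 g.
Volume: 22,240 g ÷ 1.16 g/mL = 19,170 mL.

19.2 L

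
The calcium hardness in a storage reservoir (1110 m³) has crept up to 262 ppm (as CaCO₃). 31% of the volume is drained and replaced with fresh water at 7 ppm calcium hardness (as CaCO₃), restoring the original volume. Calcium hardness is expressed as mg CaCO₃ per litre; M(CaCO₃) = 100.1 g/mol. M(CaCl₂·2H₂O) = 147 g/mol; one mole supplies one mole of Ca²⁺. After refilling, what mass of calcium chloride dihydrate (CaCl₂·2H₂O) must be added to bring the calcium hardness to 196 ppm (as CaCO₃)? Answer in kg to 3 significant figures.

21.3 kg

Volume: 1110 m³ = 1,110,000 L.
After draining 31% and refilling: 262 × 0.69 + 7 × 0.31 = 182.95 ppm.
Deficit to target: 196 − 182.95 = 13.05 mg/L.
As CaCO₃: 13.05 mg/L × 1,110,000 L = 14,490 g; ÷ 100.1 = 144.7 mol Ca²⁺.
Mass: 144.7 × 147 = 21,270 g.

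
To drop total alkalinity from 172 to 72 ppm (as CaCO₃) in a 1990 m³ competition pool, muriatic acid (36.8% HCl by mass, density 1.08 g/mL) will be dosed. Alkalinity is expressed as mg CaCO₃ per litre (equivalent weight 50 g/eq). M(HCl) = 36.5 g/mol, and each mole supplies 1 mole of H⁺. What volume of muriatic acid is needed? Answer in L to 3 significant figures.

366 L

Volume: 1990 m³ = 1,990,000 L.
Alkalinity to neutralize: (172 − 72) = 100 mg/L as CaCO₃ × 1,990,000 L = 199,000 g as CaCO₃.
Equivalents of H⁺ required: 199,000 ÷ 50 g/eq = 3980 eq = 3980 mol HCl.
Mass of HCl: 3980 × 36.5 = 145,300 g.
Mass of 36.8% solution: 145,300 / 0.368 = 394,800 g.
Volume: 394,800 g ÷ 1.08 g/mL = 365,500 mL.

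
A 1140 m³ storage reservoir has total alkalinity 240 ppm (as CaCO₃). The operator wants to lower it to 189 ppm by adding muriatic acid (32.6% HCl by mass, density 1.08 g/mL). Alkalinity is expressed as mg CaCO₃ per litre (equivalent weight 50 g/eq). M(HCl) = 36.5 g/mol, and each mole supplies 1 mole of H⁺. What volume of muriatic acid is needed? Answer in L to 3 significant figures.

121 L

Volume: 1140 m³ = 1,140,000 L.
Alkalinity to neutralize: (240 − 189) = 51 mg/L as CaCO₃ × 1,140,000 L = 58,140 g as CaCO₃.
Equivalents of H⁺ required: 58,140 ÷ 50 g/eq = 1163 eq = 1163 mol HCl.
Mass of HCl: 1163 × 36.5 = 42,440 g.
Mass of 32.6% solution: 42,440 / 0.326 = 130,200 g.
Volume: 130,200 g ÷ 1.08 g/mL = 120,500 mL.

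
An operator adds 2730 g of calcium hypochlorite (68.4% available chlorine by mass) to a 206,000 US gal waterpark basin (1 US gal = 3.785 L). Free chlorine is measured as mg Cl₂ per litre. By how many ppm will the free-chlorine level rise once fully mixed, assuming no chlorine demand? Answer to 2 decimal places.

Volume: 206,000 US gal × 3.785 L/gal = 779,710 L.
Available chlorine delivered: 2730 g × 0.684 = 1867 g as Cl₂.
Concentration rise: 1867 g / 779,710 L = 2.395 mg/L = 2.39 ppm.

2.39 ppm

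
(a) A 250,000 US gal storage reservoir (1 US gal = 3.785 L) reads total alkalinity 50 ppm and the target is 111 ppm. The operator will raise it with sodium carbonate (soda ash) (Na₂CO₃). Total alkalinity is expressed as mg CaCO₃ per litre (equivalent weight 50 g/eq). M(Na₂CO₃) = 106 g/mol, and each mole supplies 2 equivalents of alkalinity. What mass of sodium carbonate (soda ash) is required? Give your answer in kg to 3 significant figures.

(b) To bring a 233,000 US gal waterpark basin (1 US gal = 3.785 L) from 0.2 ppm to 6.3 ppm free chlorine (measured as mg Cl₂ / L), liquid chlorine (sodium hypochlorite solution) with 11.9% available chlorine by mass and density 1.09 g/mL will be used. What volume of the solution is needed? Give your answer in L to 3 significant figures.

(a) 61.2 kg; (b) 41.5 L

(a) Volume: 250,000 US gal × 3.785 L/gal = 946,250 L.
(a) Alkalinity to add: (111 − 50) = 61 mg/L as CaCO₃ × 946,250 L = 57,720 g as CaCO₃.
(a) Equivalents: 57,720 g ÷ 50 g/eq = 1154 eq.
(a) Each mole of Na₂CO₃ supplies 2 eq, so 1154 / 2 = 577.2 mol.
(a) Mass: 577.2 mol × 106 g/mol = 61,180 g.

(b) Volume: 233,000 US gal × 3.785 L/gal = 881,905 L.
(b) Chlorine deficit: 6.3 − 0.2 = 6.1 ppm = 6.1 mg/L as Cl₂.
(b) Cl₂ equivalent needed: 6.1 mg/L × 881,905 L = 5,380,000 mg = 5380 g.
(b) Product at 11.9% available chlorine: 5380 / 0.119 = 45,210 g.
(b) Volume at density 1.09 g/mL: 45,210 g ÷ 1.09 g/mL = 41,470 mL.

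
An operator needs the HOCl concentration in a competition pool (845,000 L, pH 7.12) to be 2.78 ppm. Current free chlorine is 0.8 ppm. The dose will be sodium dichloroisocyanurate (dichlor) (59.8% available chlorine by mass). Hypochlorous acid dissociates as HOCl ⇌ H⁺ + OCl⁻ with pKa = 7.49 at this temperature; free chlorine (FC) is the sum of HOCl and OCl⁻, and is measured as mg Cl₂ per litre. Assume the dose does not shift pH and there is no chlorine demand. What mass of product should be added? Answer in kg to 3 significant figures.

4.47 kg

[OCl⁻]/[HOCl] = 10^(pH − pKa) = 10^(7.12 − 7.49) = 0.4266; fraction as HOCl = 1/(1 + 0.4266) = 0.701.
Free chlorine required for 2.78 ppm HOCl: 2.78 / 0.701 = 3.966 ppm.
FC to add: 3.966 − 0.8 = 3.166 mg/L as Cl₂.
Cl₂ equivalent: 3.166 mg/L × 845,000 L = 2675 g.
Product at 59.8% available Cl: 2675 / 0.598 = 4474 g.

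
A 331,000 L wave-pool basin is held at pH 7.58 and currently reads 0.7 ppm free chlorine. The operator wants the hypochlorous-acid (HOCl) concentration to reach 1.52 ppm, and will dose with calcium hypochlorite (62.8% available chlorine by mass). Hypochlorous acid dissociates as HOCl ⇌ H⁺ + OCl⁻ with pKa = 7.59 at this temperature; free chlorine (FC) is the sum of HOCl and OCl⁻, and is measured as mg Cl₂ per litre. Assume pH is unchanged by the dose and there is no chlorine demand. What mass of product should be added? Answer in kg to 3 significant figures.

[OCl⁻]/[HOCl] = 10^(pH − pKa) = 10^(7.58 − 7.59) = 0.9772; fraction as HOCl = 1/(1 + 0.9772) = 0.5058.
Free chlorine required for 1.52 ppm HOCl: 1.52 / 0.5058 = 3.005 ppm.
FC to add: 3.005 − 0.7 = 2.305 mg/L as Cl₂.
Cl₂ equivalent: 2.305 mg/L × 331,000 L = 763.1 g.
Product at 62.8% available Cl: 763.1 / 0.628 = 1215 g.

1.22 kg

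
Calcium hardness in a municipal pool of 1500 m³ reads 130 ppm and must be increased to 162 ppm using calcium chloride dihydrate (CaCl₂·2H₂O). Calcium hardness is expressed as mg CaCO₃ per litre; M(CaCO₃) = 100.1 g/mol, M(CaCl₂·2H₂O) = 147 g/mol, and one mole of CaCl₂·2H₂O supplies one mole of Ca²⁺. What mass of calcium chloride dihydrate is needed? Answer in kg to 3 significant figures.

70.5 kg

Volume: 1500 m³ = 1,500,000 L.
Hardness to add: (162 − 130) = 32 mg/L as CaCO₃ × 1,500,000 L = 48,000 g as CaCO₃.
Moles of Ca²⁺ (1 mol Ca²⁺ ≡ 1 mol CaCO₃): 48,000 / 100.1 g/mol = 479.5 mol.
Mass of CaCl₂·2H₂O: 479.5 × 147 = 70,490 g.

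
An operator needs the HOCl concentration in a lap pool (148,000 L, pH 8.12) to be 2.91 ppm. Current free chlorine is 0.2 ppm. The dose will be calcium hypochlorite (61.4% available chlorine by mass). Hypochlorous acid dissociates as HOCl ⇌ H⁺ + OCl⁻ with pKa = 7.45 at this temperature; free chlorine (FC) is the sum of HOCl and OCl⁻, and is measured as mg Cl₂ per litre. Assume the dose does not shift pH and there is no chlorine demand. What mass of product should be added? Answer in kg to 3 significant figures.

3.93 kg

[OCl⁻]/[HOCl] = 10^(pH − pKa) = 10^(8.12 − 7.45) = 4.677; fraction as HOCl = 1/(1 + 4.677) = 0.1761.
Free chlorine required for 2.91 ppm HOCl: 2.91 / 0.1761 = 16.52 ppm.
FC to add: 16.52 − 0.2 = 16.32 mg/L as Cl₂.
Cl₂ equivalent: 16.32 mg/L × 148,000 L = 2416 g.
Product at 61.4% available Cl: 2416 / 0.614 = 3934 g.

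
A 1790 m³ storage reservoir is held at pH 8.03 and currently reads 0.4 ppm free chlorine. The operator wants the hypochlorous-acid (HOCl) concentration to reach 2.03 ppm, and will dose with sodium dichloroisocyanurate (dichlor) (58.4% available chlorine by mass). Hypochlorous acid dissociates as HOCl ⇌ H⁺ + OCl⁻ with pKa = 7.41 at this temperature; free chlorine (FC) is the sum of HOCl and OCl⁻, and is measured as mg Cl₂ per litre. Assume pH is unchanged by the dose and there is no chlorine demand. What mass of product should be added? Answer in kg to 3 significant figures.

Volume: 1790 m³ = 1,790,000 L.
[OCl⁻]/[HOCl] = 10^(pH − pKa) = 10^(8.03 − 7.41) = 4.169; fraction as HOCl = 1/(1 + 4.169) = 0.1935.
Free chlorine required for 2.03 ppm HOCl: 2.03 / 0.1935 = 10.49 ppm.
FC to add: 10.49 − 0.4 = 10.09 mg/L as Cl₂.
Cl₂ equivalent: 10.09 mg/L × 1,790,000 L = 18,070 g.
Product at 58.4% available Cl: 18,070 / 0.584 = 30,930 g.

30.9 kg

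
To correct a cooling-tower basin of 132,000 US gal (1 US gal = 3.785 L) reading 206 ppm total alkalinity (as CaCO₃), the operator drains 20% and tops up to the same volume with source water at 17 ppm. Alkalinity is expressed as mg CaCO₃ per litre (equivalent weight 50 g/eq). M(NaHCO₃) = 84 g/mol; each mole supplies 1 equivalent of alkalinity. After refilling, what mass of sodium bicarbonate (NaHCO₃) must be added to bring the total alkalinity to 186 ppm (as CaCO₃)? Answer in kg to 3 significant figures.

14.9 kg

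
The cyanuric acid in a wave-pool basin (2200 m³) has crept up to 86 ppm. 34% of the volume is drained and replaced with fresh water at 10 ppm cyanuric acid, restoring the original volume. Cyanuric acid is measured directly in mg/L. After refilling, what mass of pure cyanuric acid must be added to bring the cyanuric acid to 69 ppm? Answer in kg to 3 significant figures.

19.4 kg

Volume: 2200 m³ = 2,200,000 L.
After draining 34% and refilling: 86 × 0.66 + 10 × 0.34 = 60.16 ppm.
Deficit to target: 69 − 60.16 = 8.84 mg/L.
Mass: 8.84 mg/L × 2,200,000 L = 19,450 g cyanuric acid.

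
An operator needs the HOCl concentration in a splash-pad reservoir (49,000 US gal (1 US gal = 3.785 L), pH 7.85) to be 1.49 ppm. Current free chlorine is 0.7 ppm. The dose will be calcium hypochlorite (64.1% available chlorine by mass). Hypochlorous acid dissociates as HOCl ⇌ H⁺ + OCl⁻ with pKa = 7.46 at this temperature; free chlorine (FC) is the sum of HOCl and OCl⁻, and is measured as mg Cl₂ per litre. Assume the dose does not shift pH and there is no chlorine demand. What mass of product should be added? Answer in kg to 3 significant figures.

Volume: 49,000 US gal × 3.785 L/gal = 185,465 L.
[OCl⁻]/[HOCl] = 10^(pH − pKa) = 10^(7.85 − 7.46) = 2.455; fraction as HOCl = 1/(1 + 2.455) = 0.2895.
Free chlorine required for 1.49 ppm HOCl: 1.49 / 0.2895 = 5.148 ppm.
FC to add: 5.148 − 0.7 = 4.448 mg/L as Cl₂.
Cl₂ equivalent: 4.448 mg/L × 185,465 L = 824.9 g.
Product at 64.1% available Cl: 824.9 / 0.641 = 1287 g.

1.29 kg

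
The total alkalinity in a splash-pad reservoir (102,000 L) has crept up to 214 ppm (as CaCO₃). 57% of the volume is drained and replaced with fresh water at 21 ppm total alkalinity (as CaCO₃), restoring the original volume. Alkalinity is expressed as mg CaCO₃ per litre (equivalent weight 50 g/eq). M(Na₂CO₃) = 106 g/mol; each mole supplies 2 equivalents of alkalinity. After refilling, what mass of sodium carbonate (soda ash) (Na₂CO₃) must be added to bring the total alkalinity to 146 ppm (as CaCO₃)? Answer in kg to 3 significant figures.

4.54 kg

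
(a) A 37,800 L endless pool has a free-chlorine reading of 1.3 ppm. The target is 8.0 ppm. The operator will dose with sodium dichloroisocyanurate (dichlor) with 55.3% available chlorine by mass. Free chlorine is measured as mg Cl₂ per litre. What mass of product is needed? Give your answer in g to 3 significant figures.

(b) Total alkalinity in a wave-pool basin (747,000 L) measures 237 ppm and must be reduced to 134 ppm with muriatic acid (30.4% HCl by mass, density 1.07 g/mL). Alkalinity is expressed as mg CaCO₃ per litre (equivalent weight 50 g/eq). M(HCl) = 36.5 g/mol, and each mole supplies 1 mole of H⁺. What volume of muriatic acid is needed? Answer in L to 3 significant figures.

(a) 458 g; (b) 173 L

(a) Chlorine deficit: 8.0 − 1.3 = 6.7 ppm = 6.7 mg/L as Cl₂.
(a) Cl₂ equivalent needed: 6.7 mg/L × 37,800 L = 253,300 mg = 253.3 g.
(a) Product at 55.3% available chlorine: 253.3 / 0.553 = 458 g.

(b) Alkalinity to neutralize: (237 − 134) = 103 mg/L as CaCO₃ × 747,000 L = 76,940 g as CaCO₃.
(b) Equivalents of H⁺ required: 76,940 ÷ 50 g/eq = 1539 eq = 1539 mol HCl.
(b) Mass of HCl: 1539 × 36.5 = 56,170 g.
(b) Mass of 30.4% solution: 56,170 / 0.304 = 184,800 g.
(b) Volume: 184,800 g ÷ 1.07 g/mL = 172,700 mL.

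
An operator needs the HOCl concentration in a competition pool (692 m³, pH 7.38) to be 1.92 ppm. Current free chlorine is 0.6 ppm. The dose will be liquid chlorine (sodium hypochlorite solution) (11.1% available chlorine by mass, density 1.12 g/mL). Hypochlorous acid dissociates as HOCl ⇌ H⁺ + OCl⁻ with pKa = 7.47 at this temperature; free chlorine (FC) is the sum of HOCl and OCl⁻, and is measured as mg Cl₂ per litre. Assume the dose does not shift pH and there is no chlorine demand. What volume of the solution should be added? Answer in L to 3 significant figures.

16.0 L

Volume: 692 m³ = 692,000 L.
[OCl⁻]/[HOCl] = 10^(pH − pKa) = 10^(7.38 − 7.47) = 0.8128; fraction as HOCl = 1/(1 + 0.8128) = 0.5516.
Free chlorine required for 1.92 ppm HOCl: 1.92 / 0.5516 = 3.481 ppm.
FC to add: 3.481 − 0.6 = 2.881 mg/L as Cl₂.
Cl₂ equivalent: 2.881 mg/L × 692,000 L = 1993 g.
Product at 11.1% available Cl: 1993 / 0.111 = 17,960 g.
Volume: 17,960 g ÷ 1.12 g/mL = 16,030 mL.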